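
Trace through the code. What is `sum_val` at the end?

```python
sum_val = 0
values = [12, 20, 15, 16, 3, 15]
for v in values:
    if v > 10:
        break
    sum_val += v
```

Let's trace through this code step by step.

Initialize: sum_val = 0
Initialize: values = [12, 20, 15, 16, 3, 15]
Entering loop: for v in values:

After execution: sum_val = 0
0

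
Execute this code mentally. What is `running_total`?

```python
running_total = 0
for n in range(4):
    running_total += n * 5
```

Let's trace through this code step by step.

Initialize: running_total = 0
Entering loop: for n in range(4):

After execution: running_total = 30
30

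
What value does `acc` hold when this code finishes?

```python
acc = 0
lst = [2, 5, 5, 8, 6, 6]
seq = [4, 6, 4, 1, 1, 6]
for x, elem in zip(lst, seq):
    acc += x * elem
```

Let's trace through this code step by step.

Initialize: acc = 0
Initialize: lst = [2, 5, 5, 8, 6, 6]
Initialize: seq = [4, 6, 4, 1, 1, 6]
Entering loop: for x, elem in zip(lst, seq):

After execution: acc = 108
108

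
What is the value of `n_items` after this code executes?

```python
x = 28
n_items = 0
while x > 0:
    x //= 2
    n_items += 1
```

Let's trace through this code step by step.

Initialize: x = 28
Initialize: n_items = 0
Entering loop: while x > 0:

After execution: n_items = 5
5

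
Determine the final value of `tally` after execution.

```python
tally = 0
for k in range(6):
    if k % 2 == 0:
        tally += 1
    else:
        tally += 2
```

Let's trace through this code step by step.

Initialize: tally = 0
Entering loop: for k in range(6):

After execution: tally = 9
9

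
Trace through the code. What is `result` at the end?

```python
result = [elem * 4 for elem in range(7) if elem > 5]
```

Let's trace through this code step by step.

Initialize: result = [elem * 4 for elem in range(7) if elem > 5]

After execution: result = [24]
[24]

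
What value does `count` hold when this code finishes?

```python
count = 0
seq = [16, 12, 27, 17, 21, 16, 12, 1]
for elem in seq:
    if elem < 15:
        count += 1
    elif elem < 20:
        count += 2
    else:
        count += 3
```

Let's trace through this code step by step.

Initialize: count = 0
Initialize: seq = [16, 12, 27, 17, 21, 16, 12, 1]
Entering loop: for elem in seq:

After execution: count = 15
15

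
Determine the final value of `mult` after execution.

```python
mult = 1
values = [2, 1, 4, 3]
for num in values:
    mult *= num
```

Let's trace through this code step by step.

Initialize: mult = 1
Initialize: values = [2, 1, 4, 3]
Entering loop: for num in values:

After execution: mult = 24
24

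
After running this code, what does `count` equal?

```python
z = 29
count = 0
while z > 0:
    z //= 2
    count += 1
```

Let's trace through this code step by step.

Initialize: z = 29
Initialize: count = 0
Entering loop: while z > 0:

After execution: count = 5
5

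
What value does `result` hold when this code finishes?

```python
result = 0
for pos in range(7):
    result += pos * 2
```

Let's trace through this code step by step.

Initialize: result = 0
Entering loop: for pos in range(7):

After execution: result = 42
42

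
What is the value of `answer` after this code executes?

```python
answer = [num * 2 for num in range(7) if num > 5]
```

Let's trace through this code step by step.

Initialize: answer = [num * 2 for num in range(7) if num > 5]

After execution: answer = [12]
[12]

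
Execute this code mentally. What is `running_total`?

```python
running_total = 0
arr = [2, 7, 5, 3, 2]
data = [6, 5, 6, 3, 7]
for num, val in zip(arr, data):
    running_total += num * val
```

Let's trace through this code step by step.

Initialize: running_total = 0
Initialize: arr = [2, 7, 5, 3, 2]
Initialize: data = [6, 5, 6, 3, 7]
Entering loop: for num, val in zip(arr, data):

After execution: running_total = 100
100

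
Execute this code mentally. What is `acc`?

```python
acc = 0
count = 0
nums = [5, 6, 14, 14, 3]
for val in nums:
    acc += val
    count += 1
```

Let's trace through this code step by step.

Initialize: acc = 0
Initialize: count = 0
Initialize: nums = [5, 6, 14, 14, 3]
Entering loop: for val in nums:

After execution: acc = 42
42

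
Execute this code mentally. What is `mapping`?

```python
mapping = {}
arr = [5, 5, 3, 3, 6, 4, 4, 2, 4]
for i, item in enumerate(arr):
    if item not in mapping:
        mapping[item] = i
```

Let's trace through this code step by step.

Initialize: mapping = {}
Initialize: arr = [5, 5, 3, 3, 6, 4, 4, 2, 4]
Entering loop: for i, item in enumerate(arr):

After execution: mapping = {5: 0, 3: 2, 6: 4, 4: 5, 2: 7}
{5: 0, 3: 2, 6: 4, 4: 5, 2: 7}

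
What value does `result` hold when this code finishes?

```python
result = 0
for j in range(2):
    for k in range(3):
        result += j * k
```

Let's trace through this code step by step.

Initialize: result = 0
Entering loop: for j in range(2):

After execution: result = 3
3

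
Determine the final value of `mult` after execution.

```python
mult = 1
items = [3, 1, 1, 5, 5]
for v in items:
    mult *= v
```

Let's trace through this code step by step.

Initialize: mult = 1
Initialize: items = [3, 1, 1, 5, 5]
Entering loop: for v in items:

After execution: mult = 75
75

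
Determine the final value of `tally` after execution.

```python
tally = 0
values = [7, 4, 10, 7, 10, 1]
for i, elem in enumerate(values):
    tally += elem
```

Let's trace through this code step by step.

Initialize: tally = 0
Initialize: values = [7, 4, 10, 7, 10, 1]
Entering loop: for i, elem in enumerate(values):

After execution: tally = 39
39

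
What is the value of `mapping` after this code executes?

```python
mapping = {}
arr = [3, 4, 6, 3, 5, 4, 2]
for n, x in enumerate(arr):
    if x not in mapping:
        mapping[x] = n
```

Let's trace through this code step by step.

Initialize: mapping = {}
Initialize: arr = [3, 4, 6, 3, 5, 4, 2]
Entering loop: for n, x in enumerate(arr):

After execution: mapping = {3: 0, 4: 1, 6: 2, 5: 4, 2: 6}
{3: 0, 4: 1, 6: 2, 5: 4, 2: 6}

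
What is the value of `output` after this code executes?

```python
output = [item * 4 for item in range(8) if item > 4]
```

Let's trace through this code step by step.

Initialize: output = [item * 4 for item in range(8) if item > 4]

After execution: output = [20, 24, 28]
[20, 24, 28]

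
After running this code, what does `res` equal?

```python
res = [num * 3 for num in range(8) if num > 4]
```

Let's trace through this code step by step.

Initialize: res = [num * 3 for num in range(8) if num > 4]

After execution: res = [15, 18, 21]
[15, 18, 21]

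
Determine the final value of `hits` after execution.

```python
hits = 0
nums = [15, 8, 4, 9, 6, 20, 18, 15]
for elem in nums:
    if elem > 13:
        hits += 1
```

Let's trace through this code step by step.

Initialize: hits = 0
Initialize: nums = [15, 8, 4, 9, 6, 20, 18, 15]
Entering loop: for elem in nums:

After execution: hits = 4
4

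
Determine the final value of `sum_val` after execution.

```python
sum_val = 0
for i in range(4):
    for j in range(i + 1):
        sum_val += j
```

Let's trace through this code step by step.

Initialize: sum_val = 0
Entering loop: for i in range(4):

After execution: sum_val = 10
10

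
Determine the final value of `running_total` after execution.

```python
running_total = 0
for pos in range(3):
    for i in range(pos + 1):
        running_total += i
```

Let's trace through this code step by step.

Initialize: running_total = 0
Entering loop: for pos in range(3):

After execution: running_total = 4
4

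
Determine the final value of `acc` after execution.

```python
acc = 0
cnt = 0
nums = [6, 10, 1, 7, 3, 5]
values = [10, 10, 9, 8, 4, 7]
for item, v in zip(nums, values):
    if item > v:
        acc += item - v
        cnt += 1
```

Let's trace through this code step by step.

Initialize: acc = 0
Initialize: cnt = 0
Initialize: nums = [6, 10, 1, 7, 3, 5]
Initialize: values = [10, 10, 9, 8, 4, 7]
Entering loop: for item, v in zip(nums, values):

After execution: acc = 0
0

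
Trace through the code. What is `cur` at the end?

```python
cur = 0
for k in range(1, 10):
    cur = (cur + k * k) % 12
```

Let's trace through this code step by step.

Initialize: cur = 0
Entering loop: for k in range(1, 10):

After execution: cur = 9
9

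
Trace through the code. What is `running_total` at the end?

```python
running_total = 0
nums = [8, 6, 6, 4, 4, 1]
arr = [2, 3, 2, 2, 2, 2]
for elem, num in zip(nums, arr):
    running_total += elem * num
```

Let's trace through this code step by step.

Initialize: running_total = 0
Initialize: nums = [8, 6, 6, 4, 4, 1]
Initialize: arr = [2, 3, 2, 2, 2, 2]
Entering loop: for elem, num in zip(nums, arr):

After execution: running_total = 64
64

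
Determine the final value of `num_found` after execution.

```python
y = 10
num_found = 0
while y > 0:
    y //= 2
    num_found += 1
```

Let's trace through this code step by step.

Initialize: y = 10
Initialize: num_found = 0
Entering loop: while y > 0:

After execution: num_found = 4
4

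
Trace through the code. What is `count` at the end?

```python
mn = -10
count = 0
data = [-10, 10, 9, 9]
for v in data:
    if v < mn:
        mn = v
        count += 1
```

Let's trace through this code step by step.

Initialize: mn = -10
Initialize: count = 0
Initialize: data = [-10, 10, 9, 9]
Entering loop: for v in data:

After execution: count = 0
0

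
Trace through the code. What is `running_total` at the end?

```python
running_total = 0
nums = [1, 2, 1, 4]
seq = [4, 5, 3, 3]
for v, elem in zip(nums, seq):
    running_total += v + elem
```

Let's trace through this code step by step.

Initialize: running_total = 0
Initialize: nums = [1, 2, 1, 4]
Initialize: seq = [4, 5, 3, 3]
Entering loop: for v, elem in zip(nums, seq):

After execution: running_total = 23
23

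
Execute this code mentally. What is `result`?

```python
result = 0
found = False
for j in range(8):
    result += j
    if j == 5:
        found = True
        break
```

Let's trace through this code step by step.

Initialize: result = 0
Initialize: found = False
Entering loop: for j in range(8):

After execution: result = 15
15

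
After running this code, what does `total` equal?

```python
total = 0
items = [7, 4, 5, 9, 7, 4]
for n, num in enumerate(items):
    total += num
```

Let's trace through this code step by step.

Initialize: total = 0
Initialize: items = [7, 4, 5, 9, 7, 4]
Entering loop: for n, num in enumerate(items):

After execution: total = 36
36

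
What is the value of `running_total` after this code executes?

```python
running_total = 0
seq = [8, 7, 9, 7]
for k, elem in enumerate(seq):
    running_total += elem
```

Let's trace through this code step by step.

Initialize: running_total = 0
Initialize: seq = [8, 7, 9, 7]
Entering loop: for k, elem in enumerate(seq):

After execution: running_total = 31
31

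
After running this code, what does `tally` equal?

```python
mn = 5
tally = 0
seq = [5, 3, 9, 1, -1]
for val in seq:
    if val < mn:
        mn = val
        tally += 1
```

Let's trace through this code step by step.

Initialize: mn = 5
Initialize: tally = 0
Initialize: seq = [5, 3, 9, 1, -1]
Entering loop: for val in seq:

After execution: tally = 3
3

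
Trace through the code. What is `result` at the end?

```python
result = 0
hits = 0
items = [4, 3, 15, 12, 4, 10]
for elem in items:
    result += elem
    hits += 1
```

Let's trace through this code step by step.

Initialize: result = 0
Initialize: hits = 0
Initialize: items = [4, 3, 15, 12, 4, 10]
Entering loop: for elem in items:

After execution: result = 48
48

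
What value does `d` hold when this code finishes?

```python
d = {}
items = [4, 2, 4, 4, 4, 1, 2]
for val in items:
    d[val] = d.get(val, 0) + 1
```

Let's trace through this code step by step.

Initialize: d = {}
Initialize: items = [4, 2, 4, 4, 4, 1, 2]
Entering loop: for val in items:

After execution: d = {4: 4, 2: 2, 1: 1}
{4: 4, 2: 2, 1: 1}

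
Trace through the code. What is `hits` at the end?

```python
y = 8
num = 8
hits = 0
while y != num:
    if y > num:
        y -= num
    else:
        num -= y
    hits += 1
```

Let's trace through this code step by step.

Initialize: y = 8
Initialize: num = 8
Initialize: hits = 0
Entering loop: while y != num:

After execution: hits = 0
0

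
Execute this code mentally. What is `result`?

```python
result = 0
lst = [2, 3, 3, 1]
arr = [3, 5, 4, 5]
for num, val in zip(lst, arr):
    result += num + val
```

Let's trace through this code step by step.

Initialize: result = 0
Initialize: lst = [2, 3, 3, 1]
Initialize: arr = [3, 5, 4, 5]
Entering loop: for num, val in zip(lst, arr):

After execution: result = 26
26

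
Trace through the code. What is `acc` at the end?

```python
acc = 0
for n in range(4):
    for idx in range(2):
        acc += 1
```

Let's trace through this code step by step.

Initialize: acc = 0
Entering loop: for n in range(4):

After execution: acc = 8
8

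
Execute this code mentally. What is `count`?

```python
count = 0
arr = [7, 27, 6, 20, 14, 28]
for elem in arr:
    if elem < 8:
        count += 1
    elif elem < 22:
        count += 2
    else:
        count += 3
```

Let's trace through this code step by step.

Initialize: count = 0
Initialize: arr = [7, 27, 6, 20, 14, 28]
Entering loop: for elem in arr:

After execution: count = 12
12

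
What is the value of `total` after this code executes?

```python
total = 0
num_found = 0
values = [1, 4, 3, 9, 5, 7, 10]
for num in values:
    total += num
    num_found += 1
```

Let's trace through this code step by step.

Initialize: total = 0
Initialize: num_found = 0
Initialize: values = [1, 4, 3, 9, 5, 7, 10]
Entering loop: for num in values:

After execution: total = 39
39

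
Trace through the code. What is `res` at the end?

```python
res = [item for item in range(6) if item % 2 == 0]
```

Let's trace through this code step by step.

Initialize: res = [item for item in range(6) if item % 2 == 0]

After execution: res = [0, 2, 4]
[0, 2, 4]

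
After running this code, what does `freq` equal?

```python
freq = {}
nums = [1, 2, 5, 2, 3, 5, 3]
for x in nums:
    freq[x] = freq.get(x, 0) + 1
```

Let's trace through this code step by step.

Initialize: freq = {}
Initialize: nums = [1, 2, 5, 2, 3, 5, 3]
Entering loop: for x in nums:

After execution: freq = {1: 1, 2: 2, 5: 2, 3: 2}
{1: 1, 2: 2, 5: 2, 3: 2}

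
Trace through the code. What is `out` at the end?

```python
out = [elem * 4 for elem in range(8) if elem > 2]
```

Let's trace through this code step by step.

Initialize: out = [elem * 4 for elem in range(8) if elem > 2]

After execution: out = [12, 16, 20, 24, 28]
[12, 16, 20, 24, 28]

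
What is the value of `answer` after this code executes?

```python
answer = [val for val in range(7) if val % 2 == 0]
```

Let's trace through this code step by step.

Initialize: answer = [val for val in range(7) if val % 2 == 0]

After execution: answer = [0, 2, 4, 6]
[0, 2, 4, 6]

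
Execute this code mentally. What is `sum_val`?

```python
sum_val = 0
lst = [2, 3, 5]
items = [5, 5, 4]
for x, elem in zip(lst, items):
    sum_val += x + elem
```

Let's trace through this code step by step.

Initialize: sum_val = 0
Initialize: lst = [2, 3, 5]
Initialize: items = [5, 5, 4]
Entering loop: for x, elem in zip(lst, items):

After execution: sum_val = 24
24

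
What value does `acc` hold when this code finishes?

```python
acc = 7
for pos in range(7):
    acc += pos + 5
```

Let's trace through this code step by step.

Initialize: acc = 7
Entering loop: for pos in range(7):

After execution: acc = 63
63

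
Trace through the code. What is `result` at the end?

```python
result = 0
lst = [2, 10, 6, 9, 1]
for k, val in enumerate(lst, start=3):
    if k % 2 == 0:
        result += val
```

Let's trace through this code step by step.

Initialize: result = 0
Initialize: lst = [2, 10, 6, 9, 1]
Entering loop: for k, val in enumerate(lst, start=3):

After execution: result = 19
19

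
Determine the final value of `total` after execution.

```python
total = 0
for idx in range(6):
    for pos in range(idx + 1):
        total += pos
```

Let's trace through this code step by step.

Initialize: total = 0
Entering loop: for idx in range(6):

After execution: total = 35
35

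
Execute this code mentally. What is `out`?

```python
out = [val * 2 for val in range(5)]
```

Let's trace through this code step by step.

Initialize: out = [val * 2 for val in range(5)]

After execution: out = [0, 2, 4, 6, 8]
[0, 2, 4, 6, 8]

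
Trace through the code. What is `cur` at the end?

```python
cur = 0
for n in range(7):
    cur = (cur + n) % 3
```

Let's trace through this code step by step.

Initialize: cur = 0
Entering loop: for n in range(7):

After execution: cur = 0
0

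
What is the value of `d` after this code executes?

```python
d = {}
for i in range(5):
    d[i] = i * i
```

Let's trace through this code step by step.

Initialize: d = {}
Entering loop: for i in range(5):

After execution: d = {0: 0, 1: 1, 2: 4, 3: 9, 4: 16}
{0: 0, 1: 1, 2: 4, 3: 9, 4: 16}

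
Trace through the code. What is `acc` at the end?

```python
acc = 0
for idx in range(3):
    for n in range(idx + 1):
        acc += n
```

Let's trace through this code step by step.

Initialize: acc = 0
Entering loop: for idx in range(3):

After execution: acc = 4
4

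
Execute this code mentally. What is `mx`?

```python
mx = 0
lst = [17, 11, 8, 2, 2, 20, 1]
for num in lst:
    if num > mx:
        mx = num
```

Let's trace through this code step by step.

Initialize: mx = 0
Initialize: lst = [17, 11, 8, 2, 2, 20, 1]
Entering loop: for num in lst:

After execution: mx = 20
20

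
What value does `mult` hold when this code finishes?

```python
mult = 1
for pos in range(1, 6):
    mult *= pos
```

Let's trace through this code step by step.

Initialize: mult = 1
Entering loop: for pos in range(1, 6):

After execution: mult = 120
120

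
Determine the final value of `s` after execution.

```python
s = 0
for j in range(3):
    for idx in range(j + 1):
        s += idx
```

Let's trace through this code step by step.

Initialize: s = 0
Entering loop: for j in range(3):

After execution: s = 4
4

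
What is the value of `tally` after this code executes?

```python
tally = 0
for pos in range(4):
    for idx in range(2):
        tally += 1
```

Let's trace through this code step by step.

Initialize: tally = 0
Entering loop: for pos in range(4):

After execution: tally = 8
8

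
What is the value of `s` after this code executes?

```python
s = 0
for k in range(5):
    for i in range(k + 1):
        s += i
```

Let's trace through this code step by step.

Initialize: s = 0
Entering loop: for k in range(5):

After execution: s = 20
20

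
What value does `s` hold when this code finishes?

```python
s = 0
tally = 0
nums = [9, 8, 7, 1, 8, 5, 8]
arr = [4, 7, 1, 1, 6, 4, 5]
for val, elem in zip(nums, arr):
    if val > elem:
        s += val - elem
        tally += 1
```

Let's trace through this code step by step.

Initialize: s = 0
Initialize: tally = 0
Initialize: nums = [9, 8, 7, 1, 8, 5, 8]
Initialize: arr = [4, 7, 1, 1, 6, 4, 5]
Entering loop: for val, elem in zip(nums, arr):

After execution: s = 18
18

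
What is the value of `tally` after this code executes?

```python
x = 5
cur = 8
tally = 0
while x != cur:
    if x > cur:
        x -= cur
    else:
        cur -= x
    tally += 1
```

Let's trace through this code step by step.

Initialize: x = 5
Initialize: cur = 8
Initialize: tally = 0
Entering loop: while x != cur:

After execution: tally = 4
4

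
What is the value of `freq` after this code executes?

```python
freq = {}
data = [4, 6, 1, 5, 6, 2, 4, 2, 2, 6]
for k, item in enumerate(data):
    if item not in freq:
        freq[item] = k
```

Let's trace through this code step by step.

Initialize: freq = {}
Initialize: data = [4, 6, 1, 5, 6, 2, 4, 2, 2, 6]
Entering loop: for k, item in enumerate(data):

After execution: freq = {4: 0, 6: 1, 1: 2, 5: 3, 2: 5}
{4: 0, 6: 1, 1: 2, 5: 3, 2: 5}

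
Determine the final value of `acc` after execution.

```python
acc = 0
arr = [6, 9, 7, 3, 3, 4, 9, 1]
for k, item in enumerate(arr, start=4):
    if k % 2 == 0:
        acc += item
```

Let's trace through this code step by step.

Initialize: acc = 0
Initialize: arr = [6, 9, 7, 3, 3, 4, 9, 1]
Entering loop: for k, item in enumerate(arr, start=4):

After execution: acc = 25
25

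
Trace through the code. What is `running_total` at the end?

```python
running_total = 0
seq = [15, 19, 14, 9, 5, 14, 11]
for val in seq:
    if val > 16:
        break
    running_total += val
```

Let's trace through this code step by step.

Initialize: running_total = 0
Initialize: seq = [15, 19, 14, 9, 5, 14, 11]
Entering loop: for val in seq:

After execution: running_total = 15
15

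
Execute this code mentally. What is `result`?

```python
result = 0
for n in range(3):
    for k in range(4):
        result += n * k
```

Let's trace through this code step by step.

Initialize: result = 0
Entering loop: for n in range(3):

After execution: result = 18
18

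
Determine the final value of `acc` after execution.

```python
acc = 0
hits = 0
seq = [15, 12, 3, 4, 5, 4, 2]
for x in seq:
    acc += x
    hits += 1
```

Let's trace through this code step by step.

Initialize: acc = 0
Initialize: hits = 0
Initialize: seq = [15, 12, 3, 4, 5, 4, 2]
Entering loop: for x in seq:

After execution: acc = 45
45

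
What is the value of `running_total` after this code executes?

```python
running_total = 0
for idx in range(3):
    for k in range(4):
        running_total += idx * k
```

Let's trace through this code step by step.

Initialize: running_total = 0
Entering loop: for idx in range(3):

After execution: running_total = 18
18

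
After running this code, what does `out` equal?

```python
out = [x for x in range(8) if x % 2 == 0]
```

Let's trace through this code step by step.

Initialize: out = [x for x in range(8) if x % 2 == 0]

After execution: out = [0, 2, 4, 6]
[0, 2, 4, 6]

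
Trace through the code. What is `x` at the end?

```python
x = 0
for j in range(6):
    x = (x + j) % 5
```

Let's trace through this code step by step.

Initialize: x = 0
Entering loop: for j in range(6):

After execution: x = 0
0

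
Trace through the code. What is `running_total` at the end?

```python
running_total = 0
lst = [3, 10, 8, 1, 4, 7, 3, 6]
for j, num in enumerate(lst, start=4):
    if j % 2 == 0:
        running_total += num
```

Let's trace through this code step by step.

Initialize: running_total = 0
Initialize: lst = [3, 10, 8, 1, 4, 7, 3, 6]
Entering loop: for j, num in enumerate(lst, start=4):

After execution: running_total = 18
18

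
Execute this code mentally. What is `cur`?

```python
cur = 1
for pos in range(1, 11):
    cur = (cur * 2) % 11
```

Let's trace through this code step by step.

Initialize: cur = 1
Entering loop: for pos in range(1, 11):

After execution: cur = 1
1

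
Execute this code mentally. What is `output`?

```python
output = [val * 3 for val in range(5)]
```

Let's trace through this code step by step.

Initialize: output = [val * 3 for val in range(5)]

After execution: output = [0, 3, 6, 9, 12]
[0, 3, 6, 9, 12]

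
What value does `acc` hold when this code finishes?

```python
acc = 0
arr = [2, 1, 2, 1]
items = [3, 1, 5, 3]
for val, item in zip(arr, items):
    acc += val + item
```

Let's trace through this code step by step.

Initialize: acc = 0
Initialize: arr = [2, 1, 2, 1]
Initialize: items = [3, 1, 5, 3]
Entering loop: for val, item in zip(arr, items):

After execution: acc = 18
18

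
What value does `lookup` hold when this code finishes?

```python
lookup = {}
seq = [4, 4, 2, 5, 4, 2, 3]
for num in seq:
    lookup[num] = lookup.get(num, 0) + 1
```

Let's trace through this code step by step.

Initialize: lookup = {}
Initialize: seq = [4, 4, 2, 5, 4, 2, 3]
Entering loop: for num in seq:

After execution: lookup = {4: 3, 2: 2, 5: 1, 3: 1}
{4: 3, 2: 2, 5: 1, 3: 1}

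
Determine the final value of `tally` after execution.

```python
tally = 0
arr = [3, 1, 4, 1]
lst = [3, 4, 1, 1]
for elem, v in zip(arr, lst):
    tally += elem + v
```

Let's trace through this code step by step.

Initialize: tally = 0
Initialize: arr = [3, 1, 4, 1]
Initialize: lst = [3, 4, 1, 1]
Entering loop: for elem, v in zip(arr, lst):

After execution: tally = 18
18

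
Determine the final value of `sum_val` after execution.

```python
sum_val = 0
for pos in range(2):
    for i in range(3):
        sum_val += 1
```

Let's trace through this code step by step.

Initialize: sum_val = 0
Entering loop: for pos in range(2):

After execution: sum_val = 6
6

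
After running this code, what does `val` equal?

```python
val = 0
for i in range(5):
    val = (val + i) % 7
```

Let's trace through this code step by step.

Initialize: val = 0
Entering loop: for i in range(5):

After execution: val = 3
3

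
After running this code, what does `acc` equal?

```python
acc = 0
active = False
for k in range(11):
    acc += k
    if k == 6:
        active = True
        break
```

Let's trace through this code step by step.

Initialize: acc = 0
Initialize: active = False
Entering loop: for k in range(11):

After execution: acc = 21
21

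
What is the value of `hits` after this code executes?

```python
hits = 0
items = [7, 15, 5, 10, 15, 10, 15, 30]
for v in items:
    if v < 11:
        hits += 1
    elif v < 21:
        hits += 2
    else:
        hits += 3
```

Let's trace through this code step by step.

Initialize: hits = 0
Initialize: items = [7, 15, 5, 10, 15, 10, 15, 30]
Entering loop: for v in items:

After execution: hits = 13
13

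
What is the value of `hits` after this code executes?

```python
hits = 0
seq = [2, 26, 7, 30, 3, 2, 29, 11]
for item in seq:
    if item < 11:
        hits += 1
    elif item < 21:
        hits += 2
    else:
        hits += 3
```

Let's trace through this code step by step.

Initialize: hits = 0
Initialize: seq = [2, 26, 7, 30, 3, 2, 29, 11]
Entering loop: for item in seq:

After execution: hits = 15
15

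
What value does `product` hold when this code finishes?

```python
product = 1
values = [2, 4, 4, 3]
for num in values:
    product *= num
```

Let's trace through this code step by step.

Initialize: product = 1
Initialize: values = [2, 4, 4, 3]
Entering loop: for num in values:

After execution: product = 96
96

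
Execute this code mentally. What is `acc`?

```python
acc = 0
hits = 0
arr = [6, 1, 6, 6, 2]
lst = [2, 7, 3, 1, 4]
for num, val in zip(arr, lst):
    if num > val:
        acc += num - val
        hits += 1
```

Let's trace through this code step by step.

Initialize: acc = 0
Initialize: hits = 0
Initialize: arr = [6, 1, 6, 6, 2]
Initialize: lst = [2, 7, 3, 1, 4]
Entering loop: for num, val in zip(arr, lst):

After execution: acc = 12
12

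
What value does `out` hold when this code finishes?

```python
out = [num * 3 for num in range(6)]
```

Let's trace through this code step by step.

Initialize: out = [num * 3 for num in range(6)]

After execution: out = [0, 3, 6, 9, 12, 15]
[0, 3, 6, 9, 12, 15]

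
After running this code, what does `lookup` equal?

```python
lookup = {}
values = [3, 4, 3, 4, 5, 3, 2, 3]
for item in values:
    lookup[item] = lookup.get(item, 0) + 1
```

Let's trace through this code step by step.

Initialize: lookup = {}
Initialize: values = [3, 4, 3, 4, 5, 3, 2, 3]
Entering loop: for item in values:

After execution: lookup = {3: 4, 4: 2, 5: 1, 2: 1}
{3: 4, 4: 2, 5: 1, 2: 1}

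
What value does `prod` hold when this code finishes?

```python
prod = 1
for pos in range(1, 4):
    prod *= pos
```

Let's trace through this code step by step.

Initialize: prod = 1
Entering loop: for pos in range(1, 4):

After execution: prod = 6
6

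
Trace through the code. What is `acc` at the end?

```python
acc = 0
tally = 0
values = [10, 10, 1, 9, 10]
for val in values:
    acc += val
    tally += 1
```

Let's trace through this code step by step.

Initialize: acc = 0
Initialize: tally = 0
Initialize: values = [10, 10, 1, 9, 10]
Entering loop: for val in values:

After execution: acc = 40
40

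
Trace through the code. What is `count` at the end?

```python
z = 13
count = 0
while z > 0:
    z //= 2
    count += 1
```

Let's trace through this code step by step.

Initialize: z = 13
Initialize: count = 0
Entering loop: while z > 0:

After execution: count = 4
4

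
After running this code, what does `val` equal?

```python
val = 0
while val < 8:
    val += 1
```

Let's trace through this code step by step.

Initialize: val = 0
Entering loop: while val < 8:

After execution: val = 8
8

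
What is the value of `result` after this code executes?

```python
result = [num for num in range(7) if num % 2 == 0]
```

Let's trace through this code step by step.

Initialize: result = [num for num in range(7) if num % 2 == 0]

After execution: result = [0, 2, 4, 6]
[0, 2, 4, 6]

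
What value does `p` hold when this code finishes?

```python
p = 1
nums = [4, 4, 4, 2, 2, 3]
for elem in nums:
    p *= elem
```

Let's trace through this code step by step.

Initialize: p = 1
Initialize: nums = [4, 4, 4, 2, 2, 3]
Entering loop: for elem in nums:

After execution: p = 768
768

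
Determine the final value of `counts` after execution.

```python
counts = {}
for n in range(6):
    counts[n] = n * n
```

Let's trace through this code step by step.

Initialize: counts = {}
Entering loop: for n in range(6):

After execution: counts = {0: 0, 1: 1, 2: 4, 3: 9, 4: 16, 5: 25}
{0: 0, 1: 1, 2: 4, 3: 9, 4: 16, 5: 25}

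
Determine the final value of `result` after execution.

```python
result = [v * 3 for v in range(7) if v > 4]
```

Let's trace through this code step by step.

Initialize: result = [v * 3 for v in range(7) if v > 4]

After execution: result = [15, 18]
[15, 18]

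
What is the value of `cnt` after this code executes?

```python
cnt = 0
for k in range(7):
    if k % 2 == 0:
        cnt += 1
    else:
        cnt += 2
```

Let's trace through this code step by step.

Initialize: cnt = 0
Entering loop: for k in range(7):

After execution: cnt = 10
10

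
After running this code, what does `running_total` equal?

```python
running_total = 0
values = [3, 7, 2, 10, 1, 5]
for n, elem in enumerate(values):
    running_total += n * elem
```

Let's trace through this code step by step.

Initialize: running_total = 0
Initialize: values = [3, 7, 2, 10, 1, 5]
Entering loop: for n, elem in enumerate(values):

After execution: running_total = 70
70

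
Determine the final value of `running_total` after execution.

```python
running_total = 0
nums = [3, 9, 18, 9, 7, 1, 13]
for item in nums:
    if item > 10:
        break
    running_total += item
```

Let's trace through this code step by step.

Initialize: running_total = 0
Initialize: nums = [3, 9, 18, 9, 7, 1, 13]
Entering loop: for item in nums:

After execution: running_total = 12
12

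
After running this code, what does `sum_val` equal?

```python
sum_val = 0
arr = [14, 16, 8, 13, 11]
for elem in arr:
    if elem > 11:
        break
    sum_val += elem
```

Let's trace through this code step by step.

Initialize: sum_val = 0
Initialize: arr = [14, 16, 8, 13, 11]
Entering loop: for elem in arr:

After execution: sum_val = 0
0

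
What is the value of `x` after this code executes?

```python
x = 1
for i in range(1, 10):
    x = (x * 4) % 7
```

Let's trace through this code step by step.

Initialize: x = 1
Entering loop: for i in range(1, 10):

After execution: x = 1
1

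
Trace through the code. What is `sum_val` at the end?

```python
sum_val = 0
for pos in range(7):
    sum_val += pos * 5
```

Let's trace through this code step by step.

Initialize: sum_val = 0
Entering loop: for pos in range(7):

After execution: sum_val = 105
105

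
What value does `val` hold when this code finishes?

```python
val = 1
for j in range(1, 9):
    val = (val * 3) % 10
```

Let's trace through this code step by step.

Initialize: val = 1
Entering loop: for j in range(1, 9):

After execution: val = 1
1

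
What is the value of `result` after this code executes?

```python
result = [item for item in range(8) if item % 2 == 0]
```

Let's trace through this code step by step.

Initialize: result = [item for item in range(8) if item % 2 == 0]

After execution: result = [0, 2, 4, 6]
[0, 2, 4, 6]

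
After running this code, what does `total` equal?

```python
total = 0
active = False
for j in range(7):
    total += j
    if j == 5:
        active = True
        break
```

Let's trace through this code step by step.

Initialize: total = 0
Initialize: active = False
Entering loop: for j in range(7):

After execution: total = 15
15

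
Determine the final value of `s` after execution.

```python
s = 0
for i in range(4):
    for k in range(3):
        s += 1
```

Let's trace through this code step by step.

Initialize: s = 0
Entering loop: for i in range(4):

After execution: s = 12
12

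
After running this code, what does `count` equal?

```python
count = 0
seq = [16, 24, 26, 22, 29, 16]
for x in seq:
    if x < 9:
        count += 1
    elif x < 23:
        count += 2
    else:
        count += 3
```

Let's trace through this code step by step.

Initialize: count = 0
Initialize: seq = [16, 24, 26, 22, 29, 16]
Entering loop: for x in seq:

After execution: count = 15
15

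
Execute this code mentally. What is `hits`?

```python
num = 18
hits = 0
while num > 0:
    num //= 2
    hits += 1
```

Let's trace through this code step by step.

Initialize: num = 18
Initialize: hits = 0
Entering loop: while num > 0:

After execution: hits = 5
5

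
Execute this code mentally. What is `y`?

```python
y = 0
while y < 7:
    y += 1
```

Let's trace through this code step by step.

Initialize: y = 0
Entering loop: while y < 7:

After execution: y = 7
7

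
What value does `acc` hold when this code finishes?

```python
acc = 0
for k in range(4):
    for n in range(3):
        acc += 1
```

Let's trace through this code step by step.

Initialize: acc = 0
Entering loop: for k in range(4):

After execution: acc = 12
12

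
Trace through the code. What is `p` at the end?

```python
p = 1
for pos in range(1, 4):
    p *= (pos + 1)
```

Let's trace through this code step by step.

Initialize: p = 1
Entering loop: for pos in range(1, 4):

After execution: p = 24
24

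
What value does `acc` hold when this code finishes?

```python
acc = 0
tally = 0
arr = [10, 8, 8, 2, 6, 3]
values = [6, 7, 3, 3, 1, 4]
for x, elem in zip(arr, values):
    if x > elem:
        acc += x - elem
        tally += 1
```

Let's trace through this code step by step.

Initialize: acc = 0
Initialize: tally = 0
Initialize: arr = [10, 8, 8, 2, 6, 3]
Initialize: values = [6, 7, 3, 3, 1, 4]
Entering loop: for x, elem in zip(arr, values):

After execution: acc = 15
15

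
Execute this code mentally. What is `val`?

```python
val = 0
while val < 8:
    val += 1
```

Let's trace through this code step by step.

Initialize: val = 0
Entering loop: while val < 8:

After execution: val = 8
8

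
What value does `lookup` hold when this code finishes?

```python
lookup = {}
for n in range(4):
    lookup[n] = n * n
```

Let's trace through this code step by step.

Initialize: lookup = {}
Entering loop: for n in range(4):

After execution: lookup = {0: 0, 1: 1, 2: 4, 3: 9}
{0: 0, 1: 1, 2: 4, 3: 9}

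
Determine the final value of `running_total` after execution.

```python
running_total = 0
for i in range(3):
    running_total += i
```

Let's trace through this code step by step.

Initialize: running_total = 0
Entering loop: for i in range(3):

After execution: running_total = 3
3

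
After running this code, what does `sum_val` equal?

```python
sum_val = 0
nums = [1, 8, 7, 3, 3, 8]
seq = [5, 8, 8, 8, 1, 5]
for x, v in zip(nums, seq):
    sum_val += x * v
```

Let's trace through this code step by step.

Initialize: sum_val = 0
Initialize: nums = [1, 8, 7, 3, 3, 8]
Initialize: seq = [5, 8, 8, 8, 1, 5]
Entering loop: for x, v in zip(nums, seq):

After execution: sum_val = 192
192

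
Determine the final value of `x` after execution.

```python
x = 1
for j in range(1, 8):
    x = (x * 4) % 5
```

Let's trace through this code step by step.

Initialize: x = 1
Entering loop: for j in range(1, 8):

After execution: x = 4
4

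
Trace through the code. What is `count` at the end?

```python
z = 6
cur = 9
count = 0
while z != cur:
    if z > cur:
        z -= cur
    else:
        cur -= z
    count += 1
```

Let's trace through this code step by step.

Initialize: z = 6
Initialize: cur = 9
Initialize: count = 0
Entering loop: while z != cur:

After execution: count = 2
2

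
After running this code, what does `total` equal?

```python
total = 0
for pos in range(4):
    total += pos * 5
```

Let's trace through this code step by step.

Initialize: total = 0
Entering loop: for pos in range(4):

After execution: total = 30
30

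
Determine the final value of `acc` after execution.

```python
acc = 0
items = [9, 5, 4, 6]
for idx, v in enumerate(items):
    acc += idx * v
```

Let's trace through this code step by step.

Initialize: acc = 0
Initialize: items = [9, 5, 4, 6]
Entering loop: for idx, v in enumerate(items):

After execution: acc = 31
31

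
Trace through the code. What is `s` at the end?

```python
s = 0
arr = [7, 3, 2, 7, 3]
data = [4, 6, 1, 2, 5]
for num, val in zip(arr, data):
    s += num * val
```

Let's trace through this code step by step.

Initialize: s = 0
Initialize: arr = [7, 3, 2, 7, 3]
Initialize: data = [4, 6, 1, 2, 5]
Entering loop: for num, val in zip(arr, data):

After execution: s = 77
77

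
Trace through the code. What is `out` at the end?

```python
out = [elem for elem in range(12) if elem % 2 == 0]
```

Let's trace through this code step by step.

Initialize: out = [elem for elem in range(12) if elem % 2 == 0]

After execution: out = [0, 2, 4, 6, 8, 10]
[0, 2, 4, 6, 8, 10]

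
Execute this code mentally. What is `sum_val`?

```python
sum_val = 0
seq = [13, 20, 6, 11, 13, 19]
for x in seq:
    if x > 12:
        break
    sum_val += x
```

Let's trace through this code step by step.

Initialize: sum_val = 0
Initialize: seq = [13, 20, 6, 11, 13, 19]
Entering loop: for x in seq:

After execution: sum_val = 0
0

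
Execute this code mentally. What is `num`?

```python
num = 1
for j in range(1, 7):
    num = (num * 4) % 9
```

Let's trace through this code step by step.

Initialize: num = 1
Entering loop: for j in range(1, 7):

After execution: num = 1
1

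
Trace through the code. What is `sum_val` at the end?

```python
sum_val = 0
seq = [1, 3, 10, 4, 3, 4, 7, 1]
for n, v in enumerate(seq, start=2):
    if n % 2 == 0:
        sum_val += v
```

Let's trace through this code step by step.

Initialize: sum_val = 0
Initialize: seq = [1, 3, 10, 4, 3, 4, 7, 1]
Entering loop: for n, v in enumerate(seq, start=2):

After execution: sum_val = 21
21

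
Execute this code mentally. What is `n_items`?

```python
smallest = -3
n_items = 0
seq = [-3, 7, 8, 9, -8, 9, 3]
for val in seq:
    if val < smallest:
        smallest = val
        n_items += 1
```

Let's trace through this code step by step.

Initialize: smallest = -3
Initialize: n_items = 0
Initialize: seq = [-3, 7, 8, 9, -8, 9, 3]
Entering loop: for val in seq:

After execution: n_items = 1
1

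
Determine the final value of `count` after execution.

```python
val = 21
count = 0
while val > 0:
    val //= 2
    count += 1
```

Let's trace through this code step by step.

Initialize: val = 21
Initialize: count = 0
Entering loop: while val > 0:

After execution: count = 5
5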